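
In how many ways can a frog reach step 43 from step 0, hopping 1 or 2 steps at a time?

Let f(n) count the ways. The last step is size 1 or 2, so f(n) = f(n-1) + f(n-2) with f(1)=1, f(2)=2.
Building up term by term: f(1)=1, f(2)=2, f(3)=3, f(4)=5, f(5)=8, f(6)=13, f(7)=21, f(8)=34, f(9)=55, f(10)=89, f(11)=144, f(12)=233, f(13)=377, f(14)=610, f(15)=987, f(16)=1597, f(17)=2584, f(18)=4181, f(19)=6765, f(20)=10946, f(21)=17711, f(22)=28657, f(23)=46368, f(24)=75025, f(25)=121393, f(26)=196418, f(27)=317811, f(28)=514229, f(29)=832040, f(30)=1346269, f(31)=2178309, f(32)=3524578, f(33)=5702887, f(34)=9227465, f(35)=14930352, f(36)=24157817, f(37)=39088169, f(38)=63245986, f(39)=102334155, f(40)=165580141, f(41)=267914296, f(42)=433494437, f(43)=701408733.

Final answer: 701408733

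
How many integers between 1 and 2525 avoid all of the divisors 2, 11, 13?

|div by 2|=1262, |div by 11|=229, |div by 13|=194.
|div by 2&11|=114, |div by 2&13|=97, |div by 11&13|=17, |div by all|=8.
By inclusion-exclusion, divisible by at least one: 1262+229+194-114-97-17+8 = 1465.
Not divisible by any: 2525 - 1465.

Final answer: 1060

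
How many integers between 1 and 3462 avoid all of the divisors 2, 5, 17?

|div by 2|=1731, |div by 5|=692, |div by 17|=203.
|div by 2&5|=346, |div by 2&17|=101, |div by 5&17|=40, |div by all|=20.
By inclusion-exclusion, divisible by at least one: 1731+692+203-346-101-40+20 = 2159.
Not divisible by any: 3462 - 2159.

Final answer: 1303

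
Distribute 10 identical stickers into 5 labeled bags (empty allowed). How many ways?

Stars and bars: C(n+k-1, k-1) = C(14,4).

Final answer: C(14,4) = 1001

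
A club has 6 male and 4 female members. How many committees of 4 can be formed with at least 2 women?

Sum over valid woman counts:
C(4,2)C(6,2) = 90
C(4,3)C(6,1) = 24
C(4,4)C(6,0) = 1
Total: 90 + 24 + 1.

Final answer: 115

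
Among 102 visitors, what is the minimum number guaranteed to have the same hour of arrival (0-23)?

There are 24 possible values for hour of arrival (0-23). With 102 visitors and 24 categories, by pigeonhole: ceiling(102/24).

Final answer: 5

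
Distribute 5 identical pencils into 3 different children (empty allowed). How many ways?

Stars and bars: C(n+k-1, k-1) = C(7,2).

Final answer: C(7,2) = 21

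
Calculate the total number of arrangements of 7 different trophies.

The number of ways to arrange 7 distinct objects is 7!.

Final answer: 7! = 5040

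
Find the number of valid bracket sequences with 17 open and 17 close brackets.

The structures are counted by the Catalan number C_n. Here n = 17 (pairs).
C_n = (2n)!/(n!(n+1)!), so C_{17} = 34!/(17! x 18!) = C(34,17)/18 = 2333606220/18.

Final answer: C_{17} = 129644790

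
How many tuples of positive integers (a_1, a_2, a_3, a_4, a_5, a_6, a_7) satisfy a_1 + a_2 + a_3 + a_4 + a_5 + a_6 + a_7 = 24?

Substitute a'_i = a_i - 1 (so a'_i >= 0). Then sum a'_i = 24 - 7 = 17.
Stars and bars: C(17+7-1, 7-1) = C(23,6).

Final answer: C(23,6) = 100947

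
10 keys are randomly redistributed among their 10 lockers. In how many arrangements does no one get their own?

D(n) = (n-1)(D(n-1) + D(n-2)), D(0)=1, D(1)=0.
D(2) = 1 x (0 + 1) = 1
D(3) = 2 x (1 + 0) = 2
D(4) = 3 x (2 + 1) = 9
D(5) = 4 x (9 + 2) = 44
D(6) = 5 x (44 + 9) = 265
D(7) = 6 x (265 + 44) = 1854
D(8) = 7 x (1854 + 265) = 14833
D(9) = 8 x (14833 + 1854) = 133496
D(10) = 9 x (D(9) + D(8)) = 9 x (133496 + 14833)

Final answer: D(10) = 1334961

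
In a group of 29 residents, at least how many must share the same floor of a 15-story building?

There are 15 possible values for floor of a 15-story building. With 29 residents and 15 categories, by pigeonhole: ceiling(29/15).

Final answer: 2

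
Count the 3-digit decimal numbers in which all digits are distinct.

First digit: 9 (not 0). Second: 9 (not first). Third: 8, etc.
Total: 9 x 9 x 8.

Final answer: 648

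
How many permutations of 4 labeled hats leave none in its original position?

Use the recurrence D(n) = (n-1)(D(n-1) + D(n-2)) with D(0)=1, D(1)=0.
D(2) = 1 x (0 + 1) = 1
D(3) = 2 x (1 + 0) = 2
D(4) = 3 x (D(3) + D(2)) = 3 x (2 + 1)

Final answer: D(4) = 9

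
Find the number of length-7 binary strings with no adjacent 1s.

Let a(n) count valid strings. If the last bit is 0 the prefix is any valid string of length n-1; if it is 1 the string must end in 01 with a valid prefix of length n-2. So a(n) = a(n-1) + a(n-2), a(1)=2, a(2)=3.
Iterating the recurrence: a(1)=2, a(2)=3, a(3)=5, a(4)=8, a(5)=13, a(6)=21, a(7)=34.

Final answer: 34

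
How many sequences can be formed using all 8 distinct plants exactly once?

The number of ways to arrange 8 distinct objects is 8!.

Final answer: 8! = 40320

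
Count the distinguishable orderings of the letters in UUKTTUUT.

Letters (K:1, T:3, U:4). Total letters: 8.
Permutations = 8!/(4! x 3!).

Final answer: 280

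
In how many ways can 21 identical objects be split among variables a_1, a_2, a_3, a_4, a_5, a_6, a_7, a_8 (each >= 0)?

Stars and bars with 21 stars and 7 bars:
C(21+8-1, 8-1) = C(28,7).

Final answer: C(28,7) = 1184040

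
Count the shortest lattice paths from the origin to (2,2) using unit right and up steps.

Each path has 2 right steps and 2 up steps in some order (4 steps total).
Choose which 2 of the 4 steps are up: C(4,2).

Final answer: C(4,2) = 6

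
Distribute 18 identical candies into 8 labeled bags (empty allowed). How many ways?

Stars and bars: C(n+k-1, k-1) = C(25,7).

Final answer: C(25,7) = 480700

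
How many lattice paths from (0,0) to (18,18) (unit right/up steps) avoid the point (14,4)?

Total paths to (18,18): C(36,18) = 9075135300.
Paths through (14,4): C(18,4) x C(18,14) = 9363600.
Avoiding (14,4): 9075135300 - 9363600.

Final answer: 9065771700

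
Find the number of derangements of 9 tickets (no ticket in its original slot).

Use the recurrence D(n) = (n-1)(D(n-1) + D(n-2)) with D(0)=1, D(1)=0.
D(2) = 1 x (0 + 1) = 1
D(3) = 2 x (1 + 0) = 2
D(4) = 3 x (2 + 1) = 9
D(5) = 4 x (9 + 2) = 44
D(6) = 5 x (44 + 9) = 265
D(7) = 6 x (265 + 44) = 1854
D(8) = 7 x (1854 + 265) = 14833
D(9) = 8 x (D(8) + D(7)) = 8 x (14833 + 1854)

Final answer: D(9) = 133496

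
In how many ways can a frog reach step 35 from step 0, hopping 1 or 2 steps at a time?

Let f(n) count the ways. The last step is size 1 or 2, so f(n) = f(n-1) + f(n-2) with f(1)=1, f(2)=2.
Computing successive values: f(1)=1, f(2)=2, f(3)=3, f(4)=5, f(5)=8, f(6)=13, f(7)=21, f(8)=34, f(9)=55, f(10)=89, f(11)=144, f(12)=233, f(13)=377, f(14)=610, f(15)=987, f(16)=1597, f(17)=2584, f(18)=4181, f(19)=6765, f(20)=10946, f(21)=17711, f(22)=28657, f(23)=46368, f(24)=75025, f(25)=121393, f(26)=196418, f(27)=317811, f(28)=514229, f(29)=832040, f(30)=1346269, f(31)=2178309, f(32)=3524578, f(33)=5702887, f(34)=9227465, f(35)=14930352.

Final answer: 14930352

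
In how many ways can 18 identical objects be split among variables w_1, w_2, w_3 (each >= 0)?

Stars and bars with 18 stars and 2 bars:
C(18+3-1, 3-1) = C(20,2).

Final answer: C(20,2) = 190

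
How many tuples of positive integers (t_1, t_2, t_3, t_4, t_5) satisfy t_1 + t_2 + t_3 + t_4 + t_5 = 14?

Substitute t'_i = t_i - 1 (so t'_i >= 0). Then sum t'_i = 14 - 5 = 9.
Stars and bars: C(9+5-1, 5-1) = C(13,4).

Final answer: C(13,4) = 715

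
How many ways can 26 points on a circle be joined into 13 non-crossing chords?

The structures are counted by the Catalan number C_n. Here n = 26/2 = 13.
Using C_0 = 1 and C_(k+1) = C_k x 2(2k+1)/(k+2), build up term by term: C_1=1, C_2=2, C_3=5, C_4=14, C_5=42, C_6=132, C_7=429, C_8=1430, C_9=4862, C_10=16796, C_11=58786, C_12=208012, C_13=742900.

Final answer: C_{13} = 742900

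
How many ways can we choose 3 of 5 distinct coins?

C(5,3) = 5!/(3! x (5-3)!).

Final answer: C(5,3) = 10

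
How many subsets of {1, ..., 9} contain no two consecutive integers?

Let a(n) count such subsets of {1, ..., n}. Either n is excluded (a(n-1) ways) or n is included, forcing n-1 out (a(n-2) ways), so a(n) = a(n-1) + a(n-2) with a(1)=2, a(2)=3.
Iterating the recurrence: a(1)=2, a(2)=3, a(3)=5, a(4)=8, a(5)=13, a(6)=21, a(7)=34, a(8)=55, a(9)=89.

Final answer: 89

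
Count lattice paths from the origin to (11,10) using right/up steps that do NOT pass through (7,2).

Total paths to (11,10): C(21,10) = 352716.
Paths through (7,2): C(9,2) x C(12,8) = 17820.
Avoiding (7,2): 352716 - 17820.

Final answer: 334896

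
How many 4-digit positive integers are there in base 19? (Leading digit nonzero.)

Leading digit: 18 options (nonzero). Other 3 digit(s): 19 options each.
Total: 18 x 19^3.

Final answer: 123462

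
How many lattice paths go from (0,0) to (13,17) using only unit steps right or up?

Each path has 13 right steps and 17 up steps in some order (30 steps total).
Choose which 17 of the 30 steps are up: C(30,17).

Final answer: C(30,17) = 119759850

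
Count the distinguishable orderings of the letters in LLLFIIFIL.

Letters (F:2, I:3, L:4). Total letters: 9.
Permutations = 9!/(4! x 3! x 2!).

Final answer: 1260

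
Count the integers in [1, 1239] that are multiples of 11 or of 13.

Multiples of 11: 112. Multiples of 13: 95. Of both (lcm=143): 8.
By inclusion-exclusion: 112 + 95 - 8.

Final answer: 199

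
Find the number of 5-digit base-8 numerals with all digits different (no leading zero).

The leading digit has 7 choices (anything but zero); the next has 7 (anything but the first), then 6, and so on, one fewer each time.
Total: 7 x 7 x 6 x 5 x 4.

Final answer: 5880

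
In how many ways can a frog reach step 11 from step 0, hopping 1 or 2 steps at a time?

Let f(n) count the ways. The last step is size 1 or 2, so f(n) = f(n-1) + f(n-2) with f(1)=1, f(2)=2.
Iterating the recurrence: f(1)=1, f(2)=2, f(3)=3, f(4)=5, f(5)=8, f(6)=13, f(7)=21, f(8)=34, f(9)=55, f(10)=89, f(11)=144.

Final answer: 144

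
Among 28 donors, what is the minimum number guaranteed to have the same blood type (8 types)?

There are 8 possible values for blood type (8 types). With 28 donors and 8 categories, by pigeonhole: ceiling(28/8).

Final answer: 4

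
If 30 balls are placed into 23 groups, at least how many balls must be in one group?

By the pigeonhole principle: ceiling(30/23).

Final answer: 2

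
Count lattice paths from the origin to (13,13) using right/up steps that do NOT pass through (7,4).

Total paths to (13,13): C(26,13) = 10400600.
Paths through (7,4): C(11,4) x C(15,9) = 1651650.
Avoiding (7,4): 10400600 - 1651650.

Final answer: 8748950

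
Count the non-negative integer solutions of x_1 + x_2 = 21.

Stars and bars with 21 stars and 1 bars:
C(21+2-1, 2-1) = C(22,1).

Final answer: C(22,1) = 22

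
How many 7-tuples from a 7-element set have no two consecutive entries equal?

Let g(n) count such strings. g(1) = 7, and each valid string of length n-1 extends in 6 ways (any symbol but the last), so g(n) = 6 g(n-1).
Total: g(7) = 7 x 6^6.

Final answer: 7 x 6^{6} = 326592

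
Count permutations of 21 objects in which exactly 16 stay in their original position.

Choose which 16 elements are fixed: C(21,16) = 20349.
Derange the remaining 5 using D(j) = (j-1)(D(j-1) + D(j-2)), D(0)=1, D(1)=0: D(2)=1, D(3)=2, D(4)=9, D(5)=44.
Total: 20349 x 44.

Final answer: C(21,16) D(5) = 895356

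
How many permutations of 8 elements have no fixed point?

D(n) = (n-1)(D(n-1) + D(n-2)), D(0)=1, D(1)=0.
D(2) = 1 x (0 + 1) = 1
D(3) = 2 x (1 + 0) = 2
D(4) = 3 x (2 + 1) = 9
D(5) = 4 x (9 + 2) = 44
D(6) = 5 x (44 + 9) = 265
D(7) = 6 x (265 + 44) = 1854
D(8) = 7 x (D(7) + D(6)) = 7 x (1854 + 265)

Final answer: D(8) = 14833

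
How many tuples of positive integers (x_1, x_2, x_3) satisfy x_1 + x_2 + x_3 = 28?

Substitute x'_i = x_i - 1 (so x'_i >= 0). Then sum x'_i = 28 - 3 = 25.
Stars and bars: C(25+3-1, 3-1) = C(27,2).

Final answer: C(27,2) = 351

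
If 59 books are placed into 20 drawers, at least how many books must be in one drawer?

By the pigeonhole principle: ceiling(59/20).

Final answer: 3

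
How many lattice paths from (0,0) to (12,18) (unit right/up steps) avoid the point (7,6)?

Total paths to (12,18): C(30,18) = 86493225.
Paths through (7,6): C(13,6) x C(17,12) = 10618608.
Avoiding (7,6): 86493225 - 10618608.

Final answer: 75874617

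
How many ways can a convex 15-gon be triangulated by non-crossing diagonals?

This is a standard Catalan-number count: the answer is C_n. Here n = 15 - 2 = 13.
Using C_0 = 1 and C_(k+1) = C_k x 2(2k+1)/(k+2), build up term by term: C_1=1, C_2=2, C_3=5, C_4=14, C_5=42, C_6=132, C_7=429, C_8=1430, C_9=4862, C_10=16796, C_11=58786, C_12=208012, C_13=742900.

Final answer: C_{13} = 742900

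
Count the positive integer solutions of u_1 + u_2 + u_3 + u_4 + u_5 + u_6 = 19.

Substitute u'_i = u_i - 1 (so u'_i >= 0). Then sum u'_i = 19 - 6 = 13.
Stars and bars: C(13+6-1, 6-1) = C(18,5).

Final answer: C(18,5) = 8568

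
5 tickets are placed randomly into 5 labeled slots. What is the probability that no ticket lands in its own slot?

Derangements satisfy D(n) = (n-1)(D(n-1) + D(n-2)), starting from D(0)=1, D(1)=0.
Building up: D(2)=1, D(3)=2, D(4)=9, D(5)=44.
Total arrangements: 5! = 120.
Probability = D(5)/5! = 11/30.

Final answer: D(5)/5! = 44/120 = 0.366667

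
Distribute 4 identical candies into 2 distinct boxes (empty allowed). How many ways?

Stars and bars: C(n+k-1, k-1) = C(5,1).

Final answer: C(5,1) = 5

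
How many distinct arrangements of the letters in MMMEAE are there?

Letters (A:1, E:2, M:3). Total letters: 6.
Permutations = 6!/(3! x 2!).

Final answer: 60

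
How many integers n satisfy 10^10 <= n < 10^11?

The leading digit cannot be 0 (9 options); the other 10 digits can be anything (10 options each).
Total: 9 x 10^10.

Final answer: 90000000000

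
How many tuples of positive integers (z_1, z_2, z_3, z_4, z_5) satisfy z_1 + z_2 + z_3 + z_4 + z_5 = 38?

Substitute z'_i = z_i - 1 (so z'_i >= 0). Then sum z'_i = 38 - 5 = 33.
Stars and bars: C(33+5-1, 5-1) = C(37,4).

Final answer: C(37,4) = 66045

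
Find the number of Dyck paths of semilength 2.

Total monotonic paths to (2,2): C(4,2) = 6.
By the reflection principle, paths that go above the diagonal number C(4,3) = 4.
Valid Dyck paths: 6 - 4.
(Check: C(4,2) - C(4,3) = C(4,2)/3, the Catalan number C_{2}.)

Final answer: C_{2} = 2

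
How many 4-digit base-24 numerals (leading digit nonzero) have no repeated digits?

First digit: 23 (nonzero). Second: 23 (not first). Third: 22, etc.
Total: 23 x 23 x 22 x 21.

Final answer: 244398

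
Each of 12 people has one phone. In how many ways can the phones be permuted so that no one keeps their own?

Derangements satisfy D(n) = (n-1)(D(n-1) + D(n-2)), starting from D(0)=1, D(1)=0.
D(2) = 1 x (0 + 1) = 1
D(3) = 2 x (1 + 0) = 2
D(4) = 3 x (2 + 1) = 9
D(5) = 4 x (9 + 2) = 44
D(6) = 5 x (44 + 9) = 265
D(7) = 6 x (265 + 44) = 1854
D(8) = 7 x (1854 + 265) = 14833
D(9) = 8 x (14833 + 1854) = 133496
D(10) = 9 x (133496 + 14833) = 1334961
D(11) = 10 x (1334961 + 133496) = 14684570
D(12) = 11 x (D(11) + D(10)) = 11 x (14684570 + 1334961)

Final answer: D(12) = 176214841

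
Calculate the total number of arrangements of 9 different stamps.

The number of ways to arrange 9 distinct objects is 9!.

Final answer: 9! = 362880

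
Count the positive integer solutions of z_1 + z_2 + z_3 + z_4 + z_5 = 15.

Substitute z'_i = z_i - 1 (so z'_i >= 0). Then sum z'_i = 15 - 5 = 10.
Stars and bars: C(10+5-1, 5-1) = C(14,4).

Final answer: C(14,4) = 1001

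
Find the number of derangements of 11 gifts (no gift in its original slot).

Use the recurrence D(n) = (n-1)(D(n-1) + D(n-2)) with D(0)=1, D(1)=0.
D(2) = 1 x (0 + 1) = 1
D(3) = 2 x (1 + 0) = 2
D(4) = 3 x (2 + 1) = 9
D(5) = 4 x (9 + 2) = 44
D(6) = 5 x (44 + 9) = 265
D(7) = 6 x (265 + 44) = 1854
D(8) = 7 x (1854 + 265) = 14833
D(9) = 8 x (14833 + 1854) = 133496
D(10) = 9 x (133496 + 14833) = 1334961
D(11) = 10 x (D(10) + D(9)) = 10 x (1334961 + 133496)

Final answer: D(11) = 14684570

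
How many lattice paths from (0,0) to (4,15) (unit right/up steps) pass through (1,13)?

Paths (0,0)->(1,13): C(14,13) = 14.
Paths (1,13)->(4,15): C(5,2) = 10.
By multiplication principle: 14 x 10.

Final answer: 140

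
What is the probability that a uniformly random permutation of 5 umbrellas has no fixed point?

D(n) = (n-1)(D(n-1) + D(n-2)), D(0)=1, D(1)=0.
Building up: D(2)=1, D(3)=2, D(4)=9, D(5)=44.
Total arrangements: 5! = 120.
Probability = D(5)/5! = 11/30.

Final answer: D(5)/5! = 44/120 = 0.366667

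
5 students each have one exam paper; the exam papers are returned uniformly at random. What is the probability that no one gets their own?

Use the recurrence D(n) = (n-1)(D(n-1) + D(n-2)) with D(0)=1, D(1)=0.
Building up: D(2)=1, D(3)=2, D(4)=9, D(5)=44.
Total arrangements: 5! = 120.
Probability = D(5)/5! = 11/30.

Final answer: D(5)/5! = 44/120 = 0.366667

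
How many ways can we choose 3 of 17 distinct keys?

C(17,3) = 17!/(3! x 14!).

Final answer: \binom{17}{3} = 680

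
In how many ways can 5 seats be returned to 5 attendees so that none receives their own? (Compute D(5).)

D(n) = (n-1)(D(n-1) + D(n-2)), D(0)=1, D(1)=0.
D(2) = 1 x (0 + 1) = 1
D(3) = 2 x (1 + 0) = 2
D(4) = 3 x (2 + 1) = 9
D(5) = 4 x (D(4) + D(3)) = 4 x (9 + 2)

Final answer: D(5) = 44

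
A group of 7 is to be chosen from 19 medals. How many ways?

C(19,7) = 19!/(7! x 12!).

Final answer: \binom{19}{7} = 50388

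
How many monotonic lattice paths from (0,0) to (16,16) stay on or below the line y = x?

Total monotonic paths to (16,16): C(32,16) = 601080390.
Paths that cross above y=x (reflection bijection): C(32,17) = 565722720.
Valid Dyck paths: 601080390 - 565722720.
(This is the Catalan number C_{16}.)

Final answer: C_{16} = 35357670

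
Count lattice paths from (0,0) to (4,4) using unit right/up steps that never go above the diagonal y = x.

Total monotonic paths to (4,4): C(8,4) = 70.
Paths that cross above y=x (reflection bijection): C(8,5) = 56.
Valid Dyck paths: 70 - 56.
(This is the Catalan number C_{4}.)

Final answer: C_{4} = 14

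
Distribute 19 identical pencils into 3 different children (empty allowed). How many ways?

Stars and bars: C(n+k-1, k-1) = C(21,2).

Final answer: C(21,2) = 210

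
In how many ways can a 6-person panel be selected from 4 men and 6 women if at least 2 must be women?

Sum over valid woman counts:
C(6,2)C(4,4) = 15
C(6,3)C(4,3) = 80
C(6,4)C(4,2) = 90
C(6,5)C(4,1) = 24
C(6,6)C(4,0) = 1
Total: 15 + 80 + 90 + 24 + 1.

Final answer: 210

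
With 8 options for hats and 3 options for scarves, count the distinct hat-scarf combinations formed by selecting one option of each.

By the multiplication principle: 8 x 3.

Final answer: 24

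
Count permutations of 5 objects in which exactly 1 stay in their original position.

Choose which 1 elements are fixed: C(5,1) = 5.
Derange the remaining 4 using D(j) = (j-1)(D(j-1) + D(j-2)), D(0)=1, D(1)=0: D(2)=1, D(3)=2, D(4)=9.
Total: 5 x 9.

Final answer: C(5,1) D(4) = 45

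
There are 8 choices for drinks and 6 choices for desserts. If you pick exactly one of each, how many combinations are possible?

By the multiplication principle: 8 x 6.

Final answer: 48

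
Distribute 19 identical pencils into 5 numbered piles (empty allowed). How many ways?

Stars and bars: C(n+k-1, k-1) = C(23,4).

Final answer: C(23,4) = 8855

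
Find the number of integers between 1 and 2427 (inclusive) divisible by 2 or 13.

Multiples of 2: 1213. Multiples of 13: 186. Of both (lcm=26): 93.
By inclusion-exclusion: 1213 + 186 - 93.

Final answer: 1306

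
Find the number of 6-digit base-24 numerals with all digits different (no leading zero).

The leading digit has 23 choices (anything but zero); the next has 23 (anything but the first), then 22, and so on, one fewer each time.
Total: 23 x 23 x 22 x 21 x 20 x 19.

Final answer: 92871240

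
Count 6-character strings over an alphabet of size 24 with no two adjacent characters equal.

First character: 24 choices. Each subsequent: 23 choices (must differ from the previous one).
Total: 24 x 23^5.

Final answer: 24 x 23^{5} = 154472232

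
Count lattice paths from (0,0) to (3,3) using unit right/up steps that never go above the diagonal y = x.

Total monotonic paths to (3,3): C(6,3) = 20.
A path is bad iff it touches y = x + 1; reflecting its initial segment maps bad paths bijectively onto all paths to (2,4), of which there are C(6,4) = 15.
Valid Dyck paths: 20 - 15.
(This is the Catalan number C_{3}.)

Final answer: C_{3} = 5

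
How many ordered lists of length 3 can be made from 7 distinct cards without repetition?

P(7,3) = 7!/(7-3)! = 7!/4!.

Final answer: P(7,3) = 210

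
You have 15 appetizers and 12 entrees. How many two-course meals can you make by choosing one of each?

By the multiplication principle: 15 x 12.

Final answer: 180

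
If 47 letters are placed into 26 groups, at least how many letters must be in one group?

By the pigeonhole principle: ceiling(47/26).

Final answer: 2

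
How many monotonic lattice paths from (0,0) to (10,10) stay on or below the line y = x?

Total monotonic paths to (10,10): C(20,10) = 184756.
Reflecting each bad path at its first crossing gives a bijection with paths to (9,11): C(20,11) = 167960.
Valid Dyck paths: 184756 - 167960.
(These counts are the Catalan numbers.)

Final answer: C_{10} = 16796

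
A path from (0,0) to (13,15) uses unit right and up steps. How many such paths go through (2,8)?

Paths (0,0)->(2,8): C(10,8) = 45.
Paths (2,8)->(13,15): C(18,7) = 31824.
By multiplication principle: 45 x 31824.

Final answer: 1432080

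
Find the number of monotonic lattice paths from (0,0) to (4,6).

Each path has 4 right steps and 6 up steps in some order (10 steps total).
Choose which 6 of the 10 steps are up: C(10,6).

Final answer: C(10,6) = 210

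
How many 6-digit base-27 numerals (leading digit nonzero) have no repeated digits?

The leading digit has 26 choices (anything but zero); the next has 26 (anything but the first), then 25, and so on, one fewer each time.
Total: 26 x 26 x 25 x 24 x 23 x 22.

Final answer: 205233600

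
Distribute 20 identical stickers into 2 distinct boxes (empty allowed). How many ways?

Stars and bars: C(n+k-1, k-1) = C(21,1).

Final answer: C(21,1) = 21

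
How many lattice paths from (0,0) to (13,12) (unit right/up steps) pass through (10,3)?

Paths (0,0)->(10,3): C(13,3) = 286.
Paths (10,3)->(13,12): C(12,9) = 220.
By multiplication principle: 286 x 220.

Final answer: 62920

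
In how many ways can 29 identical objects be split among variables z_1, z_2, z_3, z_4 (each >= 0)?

Stars and bars with 29 stars and 3 bars:
C(29+4-1, 4-1) = C(32,3).

Final answer: C(32,3) = 4960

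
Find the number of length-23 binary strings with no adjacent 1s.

Let a(n) count valid strings. If the last bit is 0 the prefix is any valid string of length n-1; if it is 1 the string must end in 01 with a valid prefix of length n-2. So a(n) = a(n-1) + a(n-2), a(1)=2, a(2)=3.
Building up term by term: a(1)=2, a(2)=3, a(3)=5, a(4)=8, a(5)=13, a(6)=21, a(7)=34, a(8)=55, a(9)=89, a(10)=144, a(11)=233, a(12)=377, a(13)=610, a(14)=987, a(15)=1597, a(16)=2584, a(17)=4181, a(18)=6765, a(19)=10946, a(20)=17711, a(21)=28657, a(22)=46368, a(23)=75025.

Final answer: 75025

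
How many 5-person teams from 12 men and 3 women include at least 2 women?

Sum over valid woman counts:
C(3,2)C(12,3) = 660
C(3,3)C(12,2) = 66
Total: 660 + 66.

Final answer: 726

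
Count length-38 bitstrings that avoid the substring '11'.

Let a(n) count valid strings. If the last bit is 0 the prefix is any valid string of length n-1; if it is 1 the string must end in 01 with a valid prefix of length n-2. So a(n) = a(n-1) + a(n-2), a(1)=2, a(2)=3.
Iterating the recurrence: a(1)=2, a(2)=3, a(3)=5, a(4)=8, a(5)=13, a(6)=21, a(7)=34, a(8)=55, a(9)=89, a(10)=144, a(11)=233, a(12)=377, a(13)=610, a(14)=987, a(15)=1597, a(16)=2584, a(17)=4181, a(18)=6765, a(19)=10946, a(20)=17711, a(21)=28657, a(22)=46368, a(23)=75025, a(24)=121393, a(25)=196418, a(26)=317811, a(27)=514229, a(28)=832040, a(29)=1346269, a(30)=2178309, a(31)=3524578, a(32)=5702887, a(33)=9227465, a(34)=14930352, a(35)=24157817, a(36)=39088169, a(37)=63245986, a(38)=102334155.

Final answer: 102334155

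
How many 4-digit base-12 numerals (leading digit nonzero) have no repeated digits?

First digit: 11 (nonzero). Second: 11 (not first). Third: 10, etc.
Total: 11 x 11 x 10 x 9.

Final answer: 10890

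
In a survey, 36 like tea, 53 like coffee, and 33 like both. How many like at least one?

|A union B| = |A| + |B| - |A intersect B| = 36 + 53 - 33.

Final answer: 56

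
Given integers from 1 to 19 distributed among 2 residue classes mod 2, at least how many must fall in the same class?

By pigeonhole with 19 objects and 2 categories: ceiling(19/2).

Final answer: 10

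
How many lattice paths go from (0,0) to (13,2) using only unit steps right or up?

Each path has 13 right steps and 2 up steps in some order (15 steps total).
Choose which 2 of the 15 steps are up: C(15,2).

Final answer: C(15,2) = 105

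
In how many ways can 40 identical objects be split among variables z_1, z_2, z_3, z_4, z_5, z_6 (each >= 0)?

Stars and bars with 40 stars and 5 bars:
C(40+6-1, 6-1) = C(45,5).

Final answer: C(45,5) = 1221759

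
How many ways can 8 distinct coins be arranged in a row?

The number of ways to arrange 8 distinct objects is 8!.

Final answer: 8! = 40320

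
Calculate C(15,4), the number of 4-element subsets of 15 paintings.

C(15,4) = 15!/(4! x 11!).

Final answer: \binom{15}{4} = 1365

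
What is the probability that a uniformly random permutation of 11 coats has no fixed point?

Derangements satisfy D(n) = (n-1)(D(n-1) + D(n-2)), starting from D(0)=1, D(1)=0.
Building up: D(2)=1, D(3)=2, D(4)=9, D(5)=44, D(6)=265, D(7)=1854, D(8)=14833, D(9)=133496, D(10)=1334961, D(11)=14684570.
Total arrangements: 11! = 39916800.
Probability = D(11)/11! = 1468457/3991680.

Final answer: D(11)/11! = 14684570/39916800 = 0.367879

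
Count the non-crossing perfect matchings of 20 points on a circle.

The structures are counted by the Catalan number C_n. Here n = 20/2 = 10.
C_n = C(2n,n) - C(2n,n+1), so C_{10} = C(20,10) - C(20,11) = 184756 - 167960.

Final answer: C_{10} = 16796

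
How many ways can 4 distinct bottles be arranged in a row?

The number of ways to arrange 4 distinct objects is 4!.

Final answer: 4! = 24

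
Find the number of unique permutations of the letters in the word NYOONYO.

Letters (N:2, O:3, Y:2). Total letters: 7.
Permutations = 7!/(3! x 2! x 2!).

Final answer: 210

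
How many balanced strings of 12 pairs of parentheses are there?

This is counted by the nth Catalan number C_n. Here n = 12 (pairs).
C_n = C(2n,n)/(n+1), so C_{12} = C(24,12)/13 = 2704156/13.

Final answer: C_{12} = 208012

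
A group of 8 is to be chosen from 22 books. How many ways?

C(22,8) = 22!/(8! x (22-8)!).

Final answer: C(22,8) = 319770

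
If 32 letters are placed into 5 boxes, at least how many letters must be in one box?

By the pigeonhole principle: ceiling(32/5).

Final answer: 7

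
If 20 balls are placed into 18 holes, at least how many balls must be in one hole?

By the pigeonhole principle: ceiling(20/18).

Final answer: 2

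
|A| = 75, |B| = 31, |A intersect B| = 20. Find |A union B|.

|A union B| = |A| + |B| - |A intersect B| = 75 + 31 - 20.

Final answer: 86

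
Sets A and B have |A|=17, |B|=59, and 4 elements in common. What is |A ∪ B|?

|A union B| = |A| + |B| - |A intersect B| = 17 + 59 - 4.

Final answer: 72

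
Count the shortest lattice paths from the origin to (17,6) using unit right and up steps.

Each path has 17 right steps and 6 up steps in some order (23 steps total).
Choose which 6 of the 23 steps are up: C(23,6).

Final answer: C(23,6) = 100947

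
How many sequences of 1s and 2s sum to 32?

Let f(n) count the ways. The last step is size 1 or 2, so f(n) = f(n-1) + f(n-2) with f(1)=1, f(2)=2.
Computing successive values: f(1)=1, f(2)=2, f(3)=3, f(4)=5, f(5)=8, f(6)=13, f(7)=21, f(8)=34, f(9)=55, f(10)=89, f(11)=144, f(12)=233, f(13)=377, f(14)=610, f(15)=987, f(16)=1597, f(17)=2584, f(18)=4181, f(19)=6765, f(20)=10946, f(21)=17711, f(22)=28657, f(23)=46368, f(24)=75025, f(25)=121393, f(26)=196418, f(27)=317811, f(28)=514229, f(29)=832040, f(30)=1346269, f(31)=2178309, f(32)=3524578.

Final answer: 3524578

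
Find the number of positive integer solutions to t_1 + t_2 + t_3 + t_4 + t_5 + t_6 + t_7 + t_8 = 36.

Substitute t'_i = t_i - 1 (so t'_i >= 0). Then sum t'_i = 36 - 8 = 28.
Stars and bars: C(28+8-1, 8-1) = C(35,7).

Final answer: C(35,7) = 6724520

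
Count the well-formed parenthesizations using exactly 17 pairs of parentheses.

This is a standard Catalan-number count: the answer is C_n. Here n = 17 (pairs).
Using C_0 = 1 and C_(k+1) = C_k x 2(2k+1)/(k+2), build up term by term: C_1=1, C_2=2, C_3=5, C_4=14, C_5=42, C_6=132, C_7=429, C_8=1430, C_9=4862, C_10=16796, C_11=58786, C_12=208012, C_13=742900, C_14=2674440, C_15=9694845, C_16=35357670, C_17=129644790.

Final answer: C_{17} = 129644790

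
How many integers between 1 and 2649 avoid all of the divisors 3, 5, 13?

|div by 3|=883, |div by 5|=529, |div by 13|=203.
|div by 3&5|=176, |div by 3&13|=67, |div by 5&13|=40, |div by all|=13.
By inclusion-exclusion, divisible by at least one: 883+529+203-176-67-40+13 = 1345.
Not divisible by any: 2649 - 1345.

Final answer: 1304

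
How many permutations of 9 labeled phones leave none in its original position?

Use the recurrence D(n) = (n-1)(D(n-1) + D(n-2)) with D(0)=1, D(1)=0.
D(2) = 1 x (0 + 1) = 1
D(3) = 2 x (1 + 0) = 2
D(4) = 3 x (2 + 1) = 9
D(5) = 4 x (9 + 2) = 44
D(6) = 5 x (44 + 9) = 265
D(7) = 6 x (265 + 44) = 1854
D(8) = 7 x (1854 + 265) = 14833
D(9) = 8 x (D(8) + D(7)) = 8 x (14833 + 1854)

Final answer: D(9) = 133496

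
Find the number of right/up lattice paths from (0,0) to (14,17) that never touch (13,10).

Total paths to (14,17): C(31,17) = 265182525.
Paths through (13,10): C(23,10) x C(8,7) = 9152528.
Avoiding (13,10): 265182525 - 9152528.

Final answer: 256029997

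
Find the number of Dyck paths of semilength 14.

Total monotonic paths to (14,14): C(28,14) = 40116600.
Paths that cross above y=x (reflection bijection): C(28,15) = 37442160.
Valid Dyck paths: 40116600 - 37442160.
(Equivalently, C_{14} = C(28,14)/15 = 40116600/15.)

Final answer: C_{14} = 2674440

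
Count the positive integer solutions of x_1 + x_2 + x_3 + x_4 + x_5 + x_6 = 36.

Substitute x'_i = x_i - 1 (so x'_i >= 0). Then sum x'_i = 36 - 6 = 30.
Stars and bars: C(30+6-1, 6-1) = C(35,5).

Final answer: C(35,5) = 324632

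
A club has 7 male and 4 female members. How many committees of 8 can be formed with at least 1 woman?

Sum over valid woman counts:
C(4,1)C(7,7) = 4
C(4,2)C(7,6) = 42
C(4,3)C(7,5) = 84
C(4,4)C(7,4) = 35
Total: 4 + 42 + 84 + 35.

Final answer: 165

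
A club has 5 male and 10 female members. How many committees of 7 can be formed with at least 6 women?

Sum over valid woman counts:
C(10,6)C(5,1) = 1050
C(10,7)C(5,0) = 120
Total: 1050 + 120.

Final answer: 1170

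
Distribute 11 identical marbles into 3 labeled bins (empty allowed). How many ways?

Stars and bars: C(n+k-1, k-1) = C(13,2).

Final answer: C(13,2) = 78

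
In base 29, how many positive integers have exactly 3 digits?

In base 29, the leading digit has 28 choices (1..28); each of the remaining 2 digits has 29 choices.
Total: 28 x 29^2.

Final answer: 23548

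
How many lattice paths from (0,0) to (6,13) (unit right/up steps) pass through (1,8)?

Paths (0,0)->(1,8): C(9,8) = 9.
Paths (1,8)->(6,13): C(10,5) = 252.
By multiplication principle: 9 x 252.

Final answer: 2268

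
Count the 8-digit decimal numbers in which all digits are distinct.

First digit: 9 (not 0). Second: 9 (not first). Third: 8, etc.
Total: 9 x 9 x 8 x 7 x 6 x 5 x 4 x 3.

Final answer: 1632960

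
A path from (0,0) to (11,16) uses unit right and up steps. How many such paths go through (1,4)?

Paths (0,0)->(1,4): C(5,4) = 5.
Paths (1,4)->(11,16): C(22,12) = 646646.
By multiplication principle: 5 x 646646.

Final answer: 3233230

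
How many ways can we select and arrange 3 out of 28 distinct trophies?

P(28,3) = 28!/(28-3)! = 28!/25!.

Final answer: P(28,3) = 19656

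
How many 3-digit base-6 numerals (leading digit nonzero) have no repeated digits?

The leading digit has 5 choices (anything but zero); the next has 5 (anything but the first), then 4, and so on, one fewer each time.
Total: 5 x 5 x 4.

Final answer: 100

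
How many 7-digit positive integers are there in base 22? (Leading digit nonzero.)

These are the integers in [22^6, 22^7), so the count is 22^7 - 22^6 = 21 x 22^6.

Final answer: 2380977984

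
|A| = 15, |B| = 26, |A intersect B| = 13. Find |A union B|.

|A union B| = |A| + |B| - |A intersect B| = 15 + 26 - 13.

Final answer: 28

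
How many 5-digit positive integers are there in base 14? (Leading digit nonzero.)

Leading digit: 13 options (nonzero). Other 4 digit(s): 14 options each.
Total: 13 x 14^4.

Final answer: 499408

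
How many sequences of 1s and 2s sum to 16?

Let f(n) count the ways. The last step is size 1 or 2, so f(n) = f(n-1) + f(n-2) with f(1)=1, f(2)=2.
Iterating the recurrence: f(1)=1, f(2)=2, f(3)=3, f(4)=5, f(5)=8, f(6)=13, f(7)=21, f(8)=34, f(9)=55, f(10)=89, f(11)=144, f(12)=233, f(13)=377, f(14)=610, f(15)=987, f(16)=1597.

Final answer: 1597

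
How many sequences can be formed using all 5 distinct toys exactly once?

The number of ways to arrange 5 distinct objects is 5!.

Final answer: 5! = 120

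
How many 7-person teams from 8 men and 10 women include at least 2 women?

Sum over valid woman counts:
C(10,2)C(8,5) = 2520
C(10,3)C(8,4) = 8400
C(10,4)C(8,3) = 11760
C(10,5)C(8,2) = 7056
C(10,6)C(8,1) = 1680
C(10,7)C(8,0) = 120
Total: 2520 + 8400 + 11760 + 7056 + 1680 + 120.

Final answer: 31536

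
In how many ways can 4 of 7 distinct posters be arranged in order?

P(7,4) = 7!/(7-4)! = 7!/3!.

Final answer: P(7,4) = 840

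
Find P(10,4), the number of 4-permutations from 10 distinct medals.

P(10,4) = 10!/(10-4)! = 10!/6!.

Final answer: P(10,4) = 5040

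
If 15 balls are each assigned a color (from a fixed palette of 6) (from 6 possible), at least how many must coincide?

There are 6 possible values for color (from a fixed palette of 6). With 15 balls and 6 categories, by pigeonhole: ceiling(15/6).

Final answer: 3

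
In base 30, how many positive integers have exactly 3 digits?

Leading digit: 29 options (nonzero). Other 2 digit(s): 30 options each.
Total: 29 x 30^2.

Final answer: 26100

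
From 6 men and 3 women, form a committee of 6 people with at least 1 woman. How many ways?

Sum over valid woman counts:
C(3,1)C(6,5) = 18
C(3,2)C(6,4) = 45
C(3,3)C(6,3) = 20
Total: 18 + 45 + 20.

Final answer: 83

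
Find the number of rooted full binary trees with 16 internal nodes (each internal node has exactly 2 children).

This is a standard Catalan-number count: the answer is C_n. Here n = 16.
C_n = (2n)!/(n!(n+1)!), so C_{16} = 32!/(16! x 17!) = C(32,16)/17 = 601080390/17.

Final answer: C_{16} = 35357670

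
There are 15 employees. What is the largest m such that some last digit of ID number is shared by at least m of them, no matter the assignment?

There are 10 possible values for last digit of ID number. With 15 employees and 10 categories, by pigeonhole: ceiling(15/10).

Final answer: 2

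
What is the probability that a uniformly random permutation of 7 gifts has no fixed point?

D(n) = (n-1)(D(n-1) + D(n-2)), D(0)=1, D(1)=0.
Building up: D(2)=1, D(3)=2, D(4)=9, D(5)=44, D(6)=265, D(7)=1854.
Total arrangements: 7! = 5040.
Probability = D(7)/7! = 103/280.

Final answer: D(7)/7! = 1854/5040 = 0.367857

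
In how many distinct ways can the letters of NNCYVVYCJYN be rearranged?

Letters (C:2, J:1, N:3, V:2, Y:3). Total letters: 11.
Permutations = 11!/(3! x 3! x 2! x 2!).

Final answer: 277200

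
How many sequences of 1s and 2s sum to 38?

Condition on the final move: it is a 1-step (f(n-1) ways to get there) or a 2-step (f(n-2) ways), so f(n) = f(n-1) + f(n-2), with f(1)=1, f(2)=2.
Iterating the recurrence: f(1)=1, f(2)=2, f(3)=3, f(4)=5, f(5)=8, f(6)=13, f(7)=21, f(8)=34, f(9)=55, f(10)=89, f(11)=144, f(12)=233, f(13)=377, f(14)=610, f(15)=987, f(16)=1597, f(17)=2584, f(18)=4181, f(19)=6765, f(20)=10946, f(21)=17711, f(22)=28657, f(23)=46368, f(24)=75025, f(25)=121393, f(26)=196418, f(27)=317811, f(28)=514229, f(29)=832040, f(30)=1346269, f(31)=2178309, f(32)=3524578, f(33)=5702887, f(34)=9227465, f(35)=14930352, f(36)=24157817, f(37)=39088169, f(38)=63245986.

Final answer: 63245986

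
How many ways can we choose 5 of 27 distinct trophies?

C(27,5) = 27!/(5! x 22!).

Final answer: \binom{27}{5} = 80730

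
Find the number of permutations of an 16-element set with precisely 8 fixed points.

Choose which 8 elements are fixed: C(16,8) = 12870.
Derange the remaining 8 using D(j) = (j-1)(D(j-1) + D(j-2)), D(0)=1, D(1)=0: D(2)=1, D(3)=2, D(4)=9, D(5)=44, D(6)=265, D(7)=1854, D(8)=14833.
Total: 12870 x 14833.

Final answer: C(16,8) D(8) = 190900710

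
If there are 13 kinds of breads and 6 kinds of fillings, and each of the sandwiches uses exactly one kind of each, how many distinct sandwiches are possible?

By the multiplication principle: 13 x 6.

Final answer: 78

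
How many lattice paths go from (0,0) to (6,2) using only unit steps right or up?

Each path has 6 right steps and 2 up steps in some order (8 steps total).
Choose which 2 of the 8 steps are up: C(8,2).

Final answer: C(8,2) = 28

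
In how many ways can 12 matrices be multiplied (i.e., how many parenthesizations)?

The structures are counted by the Catalan number C_n. Here n = 12 - 1 = 11.
C_n = (2n)!/(n!(n+1)!), so C_{11} = 22!/(11! x 12!) = C(22,11)/12 = 705432/12.

Final answer: C_{11} = 58786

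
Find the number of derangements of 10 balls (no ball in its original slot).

D(n) = (n-1)(D(n-1) + D(n-2)), D(0)=1, D(1)=0.
D(2) = 1 x (0 + 1) = 1
D(3) = 2 x (1 + 0) = 2
D(4) = 3 x (2 + 1) = 9
D(5) = 4 x (9 + 2) = 44
D(6) = 5 x (44 + 9) = 265
D(7) = 6 x (265 + 44) = 1854
D(8) = 7 x (1854 + 265) = 14833
D(9) = 8 x (14833 + 1854) = 133496
D(10) = 9 x (D(9) + D(8)) = 9 x (133496 + 14833)

Final answer: D(10) = 1334961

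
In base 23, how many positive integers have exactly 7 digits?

In base 23, the leading digit has 22 choices (1..22); each of the remaining 6 digits has 23 choices.
Total: 22 x 23^6.

Final answer: 3256789558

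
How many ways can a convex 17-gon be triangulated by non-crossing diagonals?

This is counted by the nth Catalan number C_n. Here n = 17 - 2 = 15.
C_n = (2n)!/(n!(n+1)!), so C_{15} = 30!/(15! x 16!) = C(30,15)/16 = 155117520/16.

Final answer: C_{15} = 9694845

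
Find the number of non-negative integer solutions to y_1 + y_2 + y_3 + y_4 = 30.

Stars and bars with 30 stars and 3 bars:
C(30+4-1, 4-1) = C(33,3).

Final answer: C(33,3) = 5456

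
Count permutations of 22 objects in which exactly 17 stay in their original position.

Choose which 17 elements are fixed: C(22,17) = 26334.
Derange the remaining 5 using D(j) = (j-1)(D(j-1) + D(j-2)), D(0)=1, D(1)=0: D(2)=1, D(3)=2, D(4)=9, D(5)=44.
Total: 26334 x 44.

Final answer: C(22,17) D(5) = 1158696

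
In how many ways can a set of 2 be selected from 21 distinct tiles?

C(21,2) = 21!/(2! x (21-2)!).

Final answer: C(21,2) = 210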